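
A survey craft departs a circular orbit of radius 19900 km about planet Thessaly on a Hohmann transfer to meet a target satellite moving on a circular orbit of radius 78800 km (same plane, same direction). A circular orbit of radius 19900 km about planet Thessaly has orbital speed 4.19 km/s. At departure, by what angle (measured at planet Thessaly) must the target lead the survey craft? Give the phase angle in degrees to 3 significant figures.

From the circular-orbit relation v² = μ/r at r = 19900 km: μ = v²r = (4.19)² × 19900 = 3.49366×10^5 km³/s².
Transfer-ellipse semi-major axis a_t = (r₁ + r₂)/2 = (19900 + 78800)/2 = 49350 km.
Transfer time t = π√(a_t³/μ) = 58270 s.
Target angular speed ω₂ = √(μ/r₂³) = 2.672×10^-5 rad/s.
Angle swept by the target during transfer: ω₂·t = 1.557 rad = 89.21°.
Arrival is 180° from departure on the ellipse, so φ = 180° − 89.21° = 90.8°.

φ = 90.8°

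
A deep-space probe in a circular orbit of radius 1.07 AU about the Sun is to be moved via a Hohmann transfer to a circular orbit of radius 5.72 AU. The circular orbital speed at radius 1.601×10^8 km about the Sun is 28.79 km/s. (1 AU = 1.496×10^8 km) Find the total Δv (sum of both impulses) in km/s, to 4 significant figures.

From the circular-orbit relation v² = μ/r at r = 1.601×10^8 km: μ = v²r = (28.79)² × 1.601×10^8 = 1.32701×10^11 km³/s².
In km: r₁ = 1.07 × 1.496×10^8 = 1.60072×10^8 km; r₂ = 5.72 × 1.496×10^8 = 8.55712×10^8 km.
Transfer-ellipse semi-major axis a_t = (r₁ + r₂)/2 = (1.60072×10^8 + 8.55712×10^8)/2 = 5.07892×10^8 km.
At r₁ the circular-orbit speed is v₁ = √(μ/r₁) = 28.79 km/s.
On the transfer ellipse at r₁, v² = μ(2/r − 1/a) gives v_p = √[μ(2/r₁ − 1/a_t)] = 37.37 km/s.
First burn Δv₁ = |v_p − v₁| = 8.580 km/s.
Circular speed at r₂: v₂ = √(μ/r₂) = 12.453 km/s.
Transfer-orbit speed at r₂: v_a = √[μ(2/r₂ − 1/a_t)] = 6.9911 km/s.
Second burn Δv₂ = |v₂ − v_a| = 5.462 km/s.
Total Δv = Δv₁ + Δv₂ = 14.04 km/s.

Δv = 14.04 km/s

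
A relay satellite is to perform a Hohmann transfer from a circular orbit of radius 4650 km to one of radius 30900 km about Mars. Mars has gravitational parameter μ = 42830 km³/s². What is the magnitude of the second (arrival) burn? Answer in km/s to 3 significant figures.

Δv₂ = 0.575 km/s

The Hohmann ellipse has a_t = (r₁ + r₂)/2 = 17775 km.
On the circular orbit at r = 30900 km, v_c = √(μ/r) = 1.17732 km/s.
Transfer-orbit speed at the same r (vis-viva, a = a_t): v_t = √[μ(2/r − 1/a_t)] = 0.602166 km/s.
Δv₂ = |v_t − v_c| = |0.602166 − 1.17732| = 0.5752 km/s.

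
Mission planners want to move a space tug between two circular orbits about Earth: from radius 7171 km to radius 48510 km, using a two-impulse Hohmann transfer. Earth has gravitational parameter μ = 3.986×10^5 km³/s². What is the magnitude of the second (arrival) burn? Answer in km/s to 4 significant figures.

Semi-major axis of the transfer orbit: a_t = (7171 + 48510)/2 = 27840.5 km.
Circular speed at r = 48510 km: v_c = √(μ/r) = 2.867 km/s.
Transfer-orbit speed at the same r (vis-viva, a = a_t): v_t = √[μ(2/r − 1/a_t)] = 1.455 km/s.
Δv₂ = |v_t − v_c| = |1.455 − 2.867| = 1.412 km/s.

Δv₂ = 1.412 km/s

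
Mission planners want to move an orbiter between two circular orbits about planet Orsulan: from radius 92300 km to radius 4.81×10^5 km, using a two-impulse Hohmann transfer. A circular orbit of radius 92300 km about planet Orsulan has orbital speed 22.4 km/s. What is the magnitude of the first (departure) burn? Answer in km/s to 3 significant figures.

From the circular-orbit relation v² = μ/r at r = 92300 km: μ = v²r = (22.4)² × 92300 = 4.63124×10^7 km³/s².
The Hohmann ellipse has a_t = (r₁ + r₂)/2 = 2.8665×10^5 km.
On the circular orbit at r = 92300 km, v_c = √(μ/r) = 22.400 km/s.
Transfer-orbit speed at the same r (vis-viva, a = a_t): v_t = √[μ(2/r − 1/a_t)] = 29.016 km/s.
Δv₁ = |v_t − v_c| = |29.016 − 22.400| = 6.616 km/s.

Δv₁ = 6.62 km/s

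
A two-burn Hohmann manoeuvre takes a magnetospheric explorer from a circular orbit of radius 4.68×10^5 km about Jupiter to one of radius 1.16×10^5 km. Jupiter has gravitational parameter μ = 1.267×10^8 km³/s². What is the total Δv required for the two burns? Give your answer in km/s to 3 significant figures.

Δv = 14.9 km/s

The Hohmann ellipse has a_t = (r₁ + r₂)/2 = 2.920×10^5 km.
At r₁ the circular-orbit speed is v₁ = √(μ/r₁) = 16.454 km/s.
On the transfer ellipse at r₁, v² = μ(2/r − 1/a) gives v_a = √[μ(2/r₁ − 1/a_t)] = 10.371 km/s.
First burn Δv₁ = |v_a − v₁| = 6.083 km/s.
Circular speed at r₂: v₂ = √(μ/r₂) = 33.049 km/s.
Transfer-orbit speed at r₂: v_p = √[μ(2/r₂ − 1/a_t)] = 41.840 km/s.
Second burn Δv₂ = |v₂ − v_p| = 8.791 km/s.
Δv = Δv₁ + Δv₂ = 6.083 + 8.791 = 14.87 km/s.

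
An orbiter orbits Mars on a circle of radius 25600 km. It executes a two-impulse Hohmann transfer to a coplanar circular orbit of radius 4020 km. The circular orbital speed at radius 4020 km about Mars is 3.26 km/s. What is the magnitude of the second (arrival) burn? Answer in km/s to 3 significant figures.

From the circular-orbit relation v² = μ/r at r = 4020 km: μ = v²r = (3.26)² × 4020 = 42723.0 km³/s².
Transfer-ellipse semi-major axis a_t = (r₁ + r₂)/2 = (25600 + 4020)/2 = 14810 km.
Circular speed at r = 4020 km: v_c = √(μ/r) = 3.260 km/s.
Transfer-orbit speed at the same r (vis-viva, a = a_t): v_t = √[μ(2/r − 1/a_t)] = 4.286 km/s.
Δv₂ = |v_t − v_c| = |4.286 − 3.260| = 1.026 km/s.

Δv₂ = 1.03 km/s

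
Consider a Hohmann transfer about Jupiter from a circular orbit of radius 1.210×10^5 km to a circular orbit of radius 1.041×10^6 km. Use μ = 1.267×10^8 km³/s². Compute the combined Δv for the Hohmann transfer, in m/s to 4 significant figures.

Δv = 16950 m/s

The Hohmann ellipse has a_t = (r₁ + r₂)/2 = 5.810×10^5 km.
Circular speed at r₁: v₁ = √(μ/r₁) = √(1.267×10^8/1.210×10^5) = 32.359 km/s.
Transfer-orbit speed at r₁ (v² = μ(2/r − 1/a)): v_p = √[μ(2/r₁ − 1/a_t)] = 43.314 km/s.
First burn Δv₁ = |v_p − v₁| = 10.955 km/s.
Circular speed at r₂: v₂ = √(μ/r₂) = 11.0322 km/s.
Transfer-orbit speed at r₂: v_a = √[μ(2/r₂ − 1/a_t)] = 5.03463 km/s.
Second burn Δv₂ = |v₂ − v_a| = 5.9976 km/s.
Δv = Δv₁ + Δv₂ = 10.955 + 5.9976 = 16.95 km/s.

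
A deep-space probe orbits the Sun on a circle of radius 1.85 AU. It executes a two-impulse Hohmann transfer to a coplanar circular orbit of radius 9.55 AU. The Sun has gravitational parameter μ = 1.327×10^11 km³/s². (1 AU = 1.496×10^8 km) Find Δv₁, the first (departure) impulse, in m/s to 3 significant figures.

Δv₁ = 6450 m/s

In km: r₁ = 1.85 × 1.496×10^8 = 2.7676×10^8 km; r₂ = 9.55 × 1.496×10^8 = 1.42868×10^9 km.
The Hohmann ellipse has a_t = (r₁ + r₂)/2 = 8.5272×10^8 km.
Circular speed at r = 2.7676×10^8 km: v_c = √(μ/r) = 21.897 km/s.
Vis-viva on the transfer ellipse at r = 2.7676×10^8 km gives v_t = √[μ(2/r − 1/a_t)] = 28.343 km/s.
Δv₁ = |v_t − v_c| = |28.343 − 21.897| = 6.446 km/s.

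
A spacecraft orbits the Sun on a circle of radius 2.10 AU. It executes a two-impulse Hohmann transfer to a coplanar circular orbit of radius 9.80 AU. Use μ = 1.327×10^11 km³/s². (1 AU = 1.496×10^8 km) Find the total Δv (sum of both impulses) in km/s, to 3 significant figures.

In km: r₁ = 2.10 × 1.496×10^8 = 3.1416×10^8 km; r₂ = 9.80 × 1.496×10^8 = 1.46608×10^9 km.
Semi-major axis of the transfer orbit: a_t = (3.1416×10^8 + 1.46608×10^9)/2 = 8.9012×10^8 km.
Circular speed at r₁: v₁ = √(μ/r₁) = √(1.327×10^11/3.1416×10^8) = 20.552 km/s.
Transfer-orbit speed at r₁ (vis-viva): v_p = √[μ(2/r₁ − 1/a_t)] = 26.376 km/s.
First burn Δv₁ = |v_p − v₁| = 5.824 km/s.
Circular speed at r₂: v₂ = √(μ/r₂) = 9.514 km/s.
Transfer-orbit speed at r₂: v_a = √[μ(2/r₂ − 1/a_t)] = 5.652 km/s.
Second burn Δv₂ = |v₂ − v_a| = 3.862 km/s.
Δv = Δv₁ + Δv₂ = 5.824 + 3.862 = 9.686 km/s.

Δv = 9.69 km/s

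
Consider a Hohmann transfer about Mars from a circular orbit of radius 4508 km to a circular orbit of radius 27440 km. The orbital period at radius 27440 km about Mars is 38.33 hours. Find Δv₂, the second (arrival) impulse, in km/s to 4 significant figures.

Δv₂ = 0.5857 km/s

From Kepler's third law T² = 4π²r³/μ at r = 27440 km, T = 38.33 hours = 38.33 × 3600 s = 1.37988×10^5 s: μ = 4π²r³/T² = 42838.0 km³/s².
Semi-major axis of the transfer orbit: a_t = (4508 + 27440)/2 = 15974 km.
Circular speed at r = 27440 km: v_c = √(μ/r) = 1.24946 km/s.
Vis-viva on the transfer ellipse at r = 27440 km gives v_t = √[μ(2/r − 1/a_t)] = 0.663755 km/s.
Δv₂ = |v_t − v_c| = |0.663755 − 1.24946| = 0.5857 km/s.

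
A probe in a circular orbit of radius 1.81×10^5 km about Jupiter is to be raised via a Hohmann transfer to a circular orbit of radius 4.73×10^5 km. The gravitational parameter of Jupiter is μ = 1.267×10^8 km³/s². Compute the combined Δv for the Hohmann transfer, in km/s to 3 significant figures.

Semi-major axis of the transfer orbit: a_t = (1.810×10^5 + 4.730×10^5)/2 = 3.270×10^5 km.
Circular speed at r₁: v₁ = √(μ/r₁) = √(1.267×10^8/1.810×10^5) = 26.4575 km/s.
Transfer-orbit speed at r₁ (vis-viva equation): v_p = √[μ(2/r₁ − 1/a_t)] = 31.8204 km/s.
First burn Δv₁ = |v_p − v₁| = 5.363 km/s.
At r₂, v₂ = √(μ/r₂) = 16.37 km/s.
Transfer-orbit speed at r₂: v_a = √[μ(2/r₂ − 1/a_t)] = 12.18 km/s.
Second burn Δv₂ = |v₂ − v_a| = 4.190 km/s.
Δv = Δv₁ + Δv₂ = 5.363 + 4.190 = 9.553 km/s.

Δv = 9.55 km/s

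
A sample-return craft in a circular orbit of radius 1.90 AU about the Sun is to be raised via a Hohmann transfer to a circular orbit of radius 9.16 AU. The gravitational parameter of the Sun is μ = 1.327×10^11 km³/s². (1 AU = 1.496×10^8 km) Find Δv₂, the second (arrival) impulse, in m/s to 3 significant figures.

Δv₂ = 4070 m/s

In km: r₁ = 1.90 × 1.496×10^8 = 2.8424×10^8 km; r₂ = 9.16 × 1.496×10^8 = 1.370336×10^9 km.
The Hohmann ellipse has a_t = (r₁ + r₂)/2 = 8.27288×10^8 km.
Circular speed at r = 1.370336×10^9 km: v_c = √(μ/r) = 9.84061 km/s.
Transfer-orbit speed at the same r (vis-viva, a = a_t): v_t = √[μ(2/r − 1/a_t)] = 5.76814 km/s.
Δv₂ = |v_t − v_c| = |5.76814 − 9.84061| = 4.072 km/s.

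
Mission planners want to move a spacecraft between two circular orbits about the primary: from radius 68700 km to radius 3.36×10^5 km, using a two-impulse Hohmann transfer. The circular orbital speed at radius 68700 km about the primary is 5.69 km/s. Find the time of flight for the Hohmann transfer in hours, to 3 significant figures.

t = 53.3 hours

From the circular-orbit relation v² = μ/r at r = 68700 km: μ = v²r = (5.69)² × 68700 = 2.22424×10^6 km³/s².
Semi-major axis of the transfer orbit: a_t = (68700 + 3.360×10^5)/2 = 2.0235×10^5 km.
By Kepler's third law the transfer-orbit period is T = 2π√(a_t³/μ), so t = T/2 = 1.9174×10^5 s.
Converting: 1.9174×10^5 s ÷ 3600 s/hour = 53.3 hours.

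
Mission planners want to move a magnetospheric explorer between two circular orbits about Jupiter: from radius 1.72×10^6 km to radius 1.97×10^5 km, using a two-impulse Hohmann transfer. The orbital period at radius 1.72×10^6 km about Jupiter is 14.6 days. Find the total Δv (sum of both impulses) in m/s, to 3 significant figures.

Δv = 13300 m/s

From Kepler's third law T² = 4π²r³/μ at r = 1.72×10^6 km, T = 14.6 days = 14.6 × 86400 s = 1.26144×10^6 s: μ = 4π²r³/T² = 1.26244×10^8 km³/s².
The Hohmann ellipse has a_t = (r₁ + r₂)/2 = 9.585×10^5 km.
At r₁ the circular-orbit speed is v₁ = √(μ/r₁) = 8.567 km/s.
On the transfer ellipse at r₁, vis-viva equation gives v_a = √[μ(2/r₁ − 1/a_t)] = 3.884 km/s.
First burn Δv₁ = |v_a − v₁| = 4.683 km/s.
Circular speed at r₂: v₂ = √(μ/r₂) = 25.315 km/s.
Transfer-orbit speed at r₂: v_p = √[μ(2/r₂ − 1/a_t)] = 33.911 km/s.
Second burn Δv₂ = |v₂ − v_p| = 8.596 km/s.
Total Δv = Δv₁ + Δv₂ = 13.28 km/s.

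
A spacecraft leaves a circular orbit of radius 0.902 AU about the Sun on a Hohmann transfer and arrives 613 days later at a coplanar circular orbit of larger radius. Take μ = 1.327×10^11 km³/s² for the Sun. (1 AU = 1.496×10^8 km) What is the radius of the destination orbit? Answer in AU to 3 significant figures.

In km: r₁ = 0.902 × 1.496×10^8 = 1.349392×10^8 km.
Transfer time t = 613 days = 5.29632×10^7 s, and t = π√(a_t³/μ).
So a_t = (μ t²/π²)^(1/3) = (1.327×10^11 × (5.29632×10^7)² / π²)^(1/3) = 3.3536×10^8 km.
Since a_t = (r₁ + r₂)/2, r₂ = 2a_t − r₁ = 2×3.3536×10^8 − 1.349392×10^8 = 5.357808×10^8 km.
In AU: r₂ = 5.357808×10^8 / 1.496×10^8 = 3.58 AU.

r₂ = 3.58 AU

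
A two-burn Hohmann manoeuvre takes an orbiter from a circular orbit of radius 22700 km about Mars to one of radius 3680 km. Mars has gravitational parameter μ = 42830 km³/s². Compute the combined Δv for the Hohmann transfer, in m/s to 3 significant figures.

Semi-major axis of the transfer orbit: a_t = (22700 + 3680)/2 = 13190 km.
At r₁ the circular-orbit speed is v₁ = √(μ/r₁) = 1.3736 km/s.
Transfer-orbit speed at r₁ (vis-viva): v_a = √[μ(2/r₁ − 1/a_t)] = 0.72554 km/s.
First burn Δv₁ = |v_a − v₁| = 0.6481 km/s.
At r₂, v₂ = √(μ/r₂) = 3.4115 km/s.
Transfer-orbit speed at r₂: v_p = √[μ(2/r₂ − 1/a_t)] = 4.4755 km/s.
Second burn Δv₂ = |v₂ − v_p| = 1.064 km/s.
Δv = Δv₁ + Δv₂ = 0.6481 + 1.064 = 1.712 km/s.

Δv = 1710 m/s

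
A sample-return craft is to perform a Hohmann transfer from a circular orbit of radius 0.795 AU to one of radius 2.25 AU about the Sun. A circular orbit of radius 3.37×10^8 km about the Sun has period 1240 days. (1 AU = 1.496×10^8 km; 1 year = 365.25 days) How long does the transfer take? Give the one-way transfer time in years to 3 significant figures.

t = 0.943 years

From Kepler's third law T² = 4π²r³/μ at r = 3.37×10^8 km, T = 1240 days = 1240 × 86400 s = 1.07136×10^8 s: μ = 4π²r³/T² = 1.31637×10^11 km³/s².
In km: r₁ = 0.795 × 1.496×10^8 = 1.18932×10^8 km; r₂ = 2.25 × 1.496×10^8 = 3.366×10^8 km.
Transfer-ellipse semi-major axis a_t = (r₁ + r₂)/2 = (1.18932×10^8 + 3.366×10^8)/2 = 2.27766×10^8 km.
Half the transfer-orbit period gives t = π√(a_t³/μ) = 2.976×10^7 s.
Converting: 2.976×10^7 s ÷ 3.15576×10^7 s/year (365.25 × 86400) = 0.943 years.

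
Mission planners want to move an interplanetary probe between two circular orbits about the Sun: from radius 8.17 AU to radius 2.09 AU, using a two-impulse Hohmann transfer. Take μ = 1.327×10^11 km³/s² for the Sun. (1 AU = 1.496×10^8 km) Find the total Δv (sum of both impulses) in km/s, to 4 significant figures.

In km: r₁ = 8.17 × 1.496×10^8 = 1.222232×10^9 km; r₂ = 2.09 × 1.496×10^8 = 3.12664×10^8 km.
The Hohmann ellipse has a_t = (r₁ + r₂)/2 = 7.67448×10^8 km.
At r₁ the circular-orbit speed is v₁ = √(μ/r₁) = 10.42 km/s.
Transfer-orbit speed at r₁ (vis-viva equation): v_a = √[μ(2/r₁ − 1/a_t)] = 6.651 km/s.
First burn Δv₁ = |v_a − v₁| = 3.769 km/s.
Circular speed at r₂: v₂ = √(μ/r₂) = 20.6014 km/s.
Transfer-orbit speed at r₂: v_p = √[μ(2/r₂ − 1/a_t)] = 25.9985 km/s.
Second burn Δv₂ = |v₂ − v_p| = 5.397 km/s.
Total Δv = Δv₁ + Δv₂ = 9.166 km/s.

Δv = 9.166 km/s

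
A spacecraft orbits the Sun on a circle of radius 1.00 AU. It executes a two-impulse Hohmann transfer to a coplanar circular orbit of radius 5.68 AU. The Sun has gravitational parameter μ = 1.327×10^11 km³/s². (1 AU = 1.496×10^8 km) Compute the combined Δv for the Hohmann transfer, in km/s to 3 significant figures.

In km: r₁ = 1.00 × 1.496×10^8 = 1.496×10^8 km; r₂ = 5.68 × 1.496×10^8 = 8.49728×10^8 km.
Transfer-ellipse semi-major axis a_t = (r₁ + r₂)/2 = (1.496×10^8 + 8.49728×10^8)/2 = 4.99664×10^8 km.
Circular speed at r₁: v₁ = √(μ/r₁) = √(1.327×10^11/1.496×10^8) = 29.7831 km/s.
On the transfer ellipse at r₁, vis-viva equation gives v_p = √[μ(2/r₁ − 1/a_t)] = 38.8392 km/s.
First burn Δv₁ = |v_p − v₁| = 9.0561 km/s.
At r₂, v₂ = √(μ/r₂) = 12.4967 km/s.
Transfer-orbit speed at r₂: v_a = √[μ(2/r₂ − 1/a_t)] = 6.83789 km/s.
Second burn Δv₂ = |v₂ − v_a| = 5.6588 km/s.
Total Δv = Δv₁ + Δv₂ = 14.71 km/s.

Δv = 14.7 km/s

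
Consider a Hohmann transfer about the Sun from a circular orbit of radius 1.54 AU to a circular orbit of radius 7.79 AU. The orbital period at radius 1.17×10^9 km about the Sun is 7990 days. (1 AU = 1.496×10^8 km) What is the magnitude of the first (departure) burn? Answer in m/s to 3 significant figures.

From Kepler's third law T² = 4π²r³/μ at r = 1.17×10^9 km, T = 7990 days = 7990 × 86400 s = 6.90336×10^8 s: μ = 4π²r³/T² = 1.32677×10^11 km³/s².
In km: r₁ = 1.54 × 1.496×10^8 = 2.30384×10^8 km; r₂ = 7.79 × 1.496×10^8 = 1.165384×10^9 km.
Transfer-ellipse semi-major axis a_t = (r₁ + r₂)/2 = (2.30384×10^8 + 1.165384×10^9)/2 = 6.97884×10^8 km.
On the circular orbit at r = 2.30384×10^8 km, v_c = √(μ/r) = 23.998 km/s.
Vis-viva on the transfer ellipse at r = 2.30384×10^8 km gives v_t = √[μ(2/r − 1/a_t)] = 31.011 km/s.
Δv₁ = |v_t − v_c| = |31.011 − 23.998| = 7.013 km/s.

Δv₁ = 7010 m/s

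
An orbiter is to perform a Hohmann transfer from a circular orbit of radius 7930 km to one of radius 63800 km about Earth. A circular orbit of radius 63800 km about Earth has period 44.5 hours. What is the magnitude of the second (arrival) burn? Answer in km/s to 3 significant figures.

Δv₂ = 1.33 km/s

From Kepler's third law T² = 4π²r³/μ at r = 63800 km, T = 44.5 hours = 44.5 × 3600 s = 1.602×10^5 s: μ = 4π²r³/T² = 3.99482×10^5 km³/s².
Transfer-ellipse semi-major axis a_t = (r₁ + r₂)/2 = (7930 + 63800)/2 = 35865 km.
Circular speed at r = 63800 km: v_c = √(μ/r) = 2.5023 km/s.
Vis-viva on the transfer ellipse at r = 63800 km gives v_t = √[μ(2/r − 1/a_t)] = 1.1766 km/s.
Δv₂ = |v_t − v_c| = |1.1766 − 2.5023| = 1.326 km/s.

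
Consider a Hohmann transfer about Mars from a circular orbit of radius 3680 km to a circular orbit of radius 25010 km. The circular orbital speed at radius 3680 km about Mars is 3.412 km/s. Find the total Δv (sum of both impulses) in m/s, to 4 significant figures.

Δv = 1739 m/s

From the circular-orbit relation v² = μ/r at r = 3680 km: μ = v²r = (3.412)² × 3680 = 42841.6 km³/s².
Semi-major axis of the transfer orbit: a_t = (3680 + 25010)/2 = 14345 km.
Circular speed at r₁: v₁ = √(μ/r₁) = √(42841.6/3680) = 3.412 km/s.
On the transfer ellipse at r₁, vis-viva equation gives v_p = √[μ(2/r₁ − 1/a_t)] = 4.505 km/s.
First burn Δv₁ = |v_p − v₁| = 1.093 km/s.
At r₂, v₂ = √(μ/r₂) = 1.3088 km/s.
Transfer-orbit speed at r₂: v_a = √[μ(2/r₂ − 1/a_t)] = 0.66290 km/s.
Second burn Δv₂ = |v₂ − v_a| = 0.6459 km/s.
Δv = Δv₁ + Δv₂ = 1.093 + 0.6459 = 1.739 km/s.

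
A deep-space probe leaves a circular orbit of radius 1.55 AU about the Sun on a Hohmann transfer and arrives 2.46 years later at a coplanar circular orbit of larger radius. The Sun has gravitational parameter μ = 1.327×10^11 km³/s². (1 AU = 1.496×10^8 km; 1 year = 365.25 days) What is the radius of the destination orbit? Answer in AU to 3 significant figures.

In km: r₁ = 1.55 × 1.496×10^8 = 2.3188×10^8 km.
Transfer time t = 2.46 years × 365.25 × 86400 s = 7.7631696×10^7 s, and t = π√(a_t³/μ).
So a_t = (μ t²/π²)^(1/3) = (1.327×10^11 × (7.7631696×10^7)² / π²)^(1/3) = 4.3273×10^8 km.
Since a_t = (r₁ + r₂)/2, r₂ = 2a_t − r₁ = 2×4.3273×10^8 − 2.3188×10^8 = 6.3358×10^8 km.
In AU: r₂ = 6.3358×10^8 / 1.496×10^8 = 4.24 AU.

r₂ = 4.24 AU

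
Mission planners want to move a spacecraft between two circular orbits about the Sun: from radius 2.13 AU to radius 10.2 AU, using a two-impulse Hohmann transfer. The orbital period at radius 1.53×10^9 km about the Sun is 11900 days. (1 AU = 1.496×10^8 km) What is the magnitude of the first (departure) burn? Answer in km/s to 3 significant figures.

Δv₁ = 5.87 km/s

From Kepler's third law T² = 4π²r³/μ at r = 1.53×10^9 km, T = 11900 days = 11900 × 86400 s = 1.02816×10^9 s: μ = 4π²r³/T² = 1.33756×10^11 km³/s².
In km: r₁ = 2.13 × 1.496×10^8 = 3.18648×10^8 km; r₂ = 10.2 × 1.496×10^8 = 1.52592×10^9 km.
Transfer-ellipse semi-major axis a_t = (r₁ + r₂)/2 = (3.18648×10^8 + 1.52592×10^9)/2 = 9.22284×10^8 km.
On the circular orbit at r = 3.18648×10^8 km, v_c = √(μ/r) = 20.488 km/s.
Vis-viva on the transfer ellipse at r = 3.18648×10^8 km gives v_t = √[μ(2/r − 1/a_t)] = 26.353 km/s.
Δv₁ = |v_t − v_c| = |26.353 − 20.488| = 5.865 km/s.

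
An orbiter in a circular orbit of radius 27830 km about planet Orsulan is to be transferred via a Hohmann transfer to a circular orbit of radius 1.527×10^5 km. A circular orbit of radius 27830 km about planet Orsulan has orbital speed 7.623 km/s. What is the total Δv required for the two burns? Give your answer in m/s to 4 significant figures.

From the circular-orbit relation v² = μ/r at r = 27830 km: μ = v²r = (7.623)² × 27830 = 1.61720×10^6 km³/s².
Semi-major axis of the transfer orbit: a_t = (27830 + 1.527×10^5)/2 = 90265 km.
Circular speed at r₁: v₁ = √(μ/r₁) = √(1.61720×10^6/27830) = 7.623 km/s.
Transfer-orbit speed at r₁ (vis-viva equation): v_p = √[μ(2/r₁ − 1/a_t)] = 9.915 km/s.
First burn Δv₁ = |v_p − v₁| = 2.292 km/s.
At r₂, v₂ = √(μ/r₂) = 3.254 km/s.
Transfer-orbit speed at r₂: v_a = √[μ(2/r₂ − 1/a_t)] = 1.807 km/s.
Second burn Δv₂ = |v₂ − v_a| = 1.447 km/s.
Total Δv = Δv₁ + Δv₂ = 3.739 km/s.

Δv = 3739 m/s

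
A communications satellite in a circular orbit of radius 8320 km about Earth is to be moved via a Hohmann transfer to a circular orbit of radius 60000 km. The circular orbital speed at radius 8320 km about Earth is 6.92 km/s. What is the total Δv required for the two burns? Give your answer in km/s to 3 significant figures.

Δv = 3.56 km/s

From the circular-orbit relation v² = μ/r at r = 8320 km: μ = v²r = (6.92)² × 8320 = 3.98415×10^5 km³/s².
The Hohmann ellipse has a_t = (r₁ + r₂)/2 = 34160 km.
At r₁ the circular-orbit speed is v₁ = √(μ/r₁) = 6.920 km/s.
Transfer-orbit speed at r₁ (vis-viva): v_p = √[μ(2/r₁ − 1/a_t)] = 9.171 km/s.
First burn Δv₁ = |v_p − v₁| = 2.251 km/s.
At r₂, v₂ = √(μ/r₂) = 2.577 km/s.
Transfer-orbit speed at r₂: v_a = √[μ(2/r₂ − 1/a_t)] = 1.272 km/s.
Second burn Δv₂ = |v₂ − v_a| = 1.305 km/s.
Total Δv = Δv₁ + Δv₂ = 3.556 km/s.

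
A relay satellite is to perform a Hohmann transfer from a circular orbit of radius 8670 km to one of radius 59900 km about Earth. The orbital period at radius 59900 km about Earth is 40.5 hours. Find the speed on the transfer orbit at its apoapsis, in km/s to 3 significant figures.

v = 1.30 km/s

From Kepler's third law T² = 4π²r³/μ at r = 59900 km, T = 40.5 hours = 40.5 × 3600 s = 1.458×10^5 s: μ = 4π²r³/T² = 3.99140×10^5 km³/s².
Transfer-ellipse semi-major axis a_t = (r₁ + r₂)/2 = (8670 + 59900)/2 = 34285 km.
At apoapsis, r = 59900 km.
Vis-viva: v = √[μ(2/r − 1/a_t)] = √[3.99140×10^5 × (2/59900 − 1/34285)] = 1.298 km/s.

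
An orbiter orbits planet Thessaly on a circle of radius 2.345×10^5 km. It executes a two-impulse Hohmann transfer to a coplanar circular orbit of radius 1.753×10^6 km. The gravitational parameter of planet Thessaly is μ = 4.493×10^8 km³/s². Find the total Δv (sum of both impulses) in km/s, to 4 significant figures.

Δv = 22.60 km/s

Transfer-ellipse semi-major axis a_t = (r₁ + r₂)/2 = (2.345×10^5 + 1.753×10^6)/2 = 9.9375×10^5 km.
At r₁ the circular-orbit speed is v₁ = √(μ/r₁) = 43.772040 km/s.
On the transfer ellipse at r₁, vis-viva equation gives v_p = √[μ(2/r₁ − 1/a_t)] = 58.136539 km/s.
First burn Δv₁ = |v_p − v₁| = 14.364 km/s.
Circular speed at r₂: v₂ = √(μ/r₂) = 16.0095 km/s.
Transfer-orbit speed at r₂: v_a = √[μ(2/r₂ − 1/a_t)] = 7.77696 km/s.
Second burn Δv₂ = |v₂ − v_a| = 8.2325 km/s.
Total Δv = Δv₁ + Δv₂ = 22.60 km/s.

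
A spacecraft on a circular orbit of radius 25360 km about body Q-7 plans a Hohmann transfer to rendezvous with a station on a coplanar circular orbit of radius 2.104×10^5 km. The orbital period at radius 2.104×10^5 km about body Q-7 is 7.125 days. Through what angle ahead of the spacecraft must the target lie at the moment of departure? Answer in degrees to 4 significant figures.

φ = 104.5°

From Kepler's third law T² = 4π²r³/μ at r = 2.104×10^5 km, T = 7.125 days = 7.125 × 86400 s = 6.156×10^5 s: μ = 4π²r³/T² = 9.70286×10^5 km³/s².
Semi-major axis of the transfer orbit: a_t = (25360 + 2.104×10^5)/2 = 1.1788×10^5 km.
The half-period of the transfer ellipse is t = π√(a_t³/μ) = 1.2908×10^5 s.
The target's mean motion on its circular orbit is ω₂ = √(μ/r₂³) = 1.0207×10^-5 rad/s.
Angle swept by the target during transfer: ω₂·t = 1.3175 rad = 75.49°.
The spacecraft traverses 180° on the transfer ellipse, so the target must lead by 180° − 75.49° = 104.5°.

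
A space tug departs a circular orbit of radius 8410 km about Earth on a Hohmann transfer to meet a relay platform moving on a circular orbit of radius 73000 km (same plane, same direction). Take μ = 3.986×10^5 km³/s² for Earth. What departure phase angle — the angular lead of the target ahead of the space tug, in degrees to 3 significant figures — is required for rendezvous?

φ = 105°

Semi-major axis of the transfer orbit: a_t = (8410 + 73000)/2 = 40705 km.
Transfer time t = π√(a_t³/μ) = 40865 s.
The target's mean motion on its circular orbit is ω₂ = √(μ/r₂³) = 3.2010×10^-5 rad/s.
Angle swept by the target during transfer: ω₂·t = 1.3081 rad = 74.95°.
Arrival is 180° from departure on the ellipse, so φ = 180° − 74.95° = 105°.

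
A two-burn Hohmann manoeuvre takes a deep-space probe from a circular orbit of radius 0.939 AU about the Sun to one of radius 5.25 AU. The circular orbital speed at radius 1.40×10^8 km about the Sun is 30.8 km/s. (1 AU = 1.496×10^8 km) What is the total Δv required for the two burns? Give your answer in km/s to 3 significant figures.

Δv = 15.1 km/s

From the circular-orbit relation v² = μ/r at r = 1.40×10^8 km: μ = v²r = (30.8)² × 1.40×10^8 = 1.32810×10^11 km³/s².
In km: r₁ = 0.939 × 1.496×10^8 = 1.404744×10^8 km; r₂ = 5.25 × 1.496×10^8 = 7.854×10^8 km.
Transfer-ellipse semi-major axis a_t = (r₁ + r₂)/2 = (1.404744×10^8 + 7.854×10^8)/2 = 4.629372×10^8 km.
At r₁ the circular-orbit speed is v₁ = √(μ/r₁) = 30.748 km/s.
Transfer-orbit speed at r₁ (v² = μ(2/r − 1/a)): v_p = √[μ(2/r₁ − 1/a_t)] = 40.050 km/s.
First burn Δv₁ = |v_p − v₁| = 9.302 km/s.
At r₂, v₂ = √(μ/r₂) = 13.004 km/s.
Transfer-orbit speed at r₂: v_a = √[μ(2/r₂ − 1/a_t)] = 7.1632 km/s.
Second burn Δv₂ = |v₂ − v_a| = 5.841 km/s.
Δv = Δv₁ + Δv₂ = 9.302 + 5.841 = 15.14 km/s.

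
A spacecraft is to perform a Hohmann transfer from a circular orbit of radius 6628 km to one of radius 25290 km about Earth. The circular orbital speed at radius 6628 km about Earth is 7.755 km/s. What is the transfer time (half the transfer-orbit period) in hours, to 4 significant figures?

t = 2.787 hours

From the circular-orbit relation v² = μ/r at r = 6628 km: μ = v²r = (7.755)² × 6628 = 3.98608×10^5 km³/s².
Semi-major axis of the transfer orbit: a_t = (6628 + 25290)/2 = 15959 km.
By Kepler's third law the transfer-orbit period is T = 2π√(a_t³/μ), so t = T/2 = 10032 s.
Converting: 10032 s ÷ 3600 s/hour = 2.787 hours.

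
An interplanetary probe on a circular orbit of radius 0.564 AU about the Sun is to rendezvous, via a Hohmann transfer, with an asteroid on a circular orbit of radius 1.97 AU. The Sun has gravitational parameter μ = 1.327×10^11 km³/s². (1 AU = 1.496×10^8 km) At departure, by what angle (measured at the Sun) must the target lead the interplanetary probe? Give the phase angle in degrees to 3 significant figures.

In km: r₁ = 0.564 × 1.496×10^8 = 8.43744×10^7 km; r₂ = 1.97 × 1.496×10^8 = 2.94712×10^8 km.
The Hohmann ellipse has a_t = (r₁ + r₂)/2 = 1.895432×10^8 km.
The half-period of the transfer ellipse is t = π√(a_t³/μ) = 2.2505×10^7 s.
The target's mean motion on its circular orbit is ω₂ = √(μ/r₂³) = 7.2001×10^-8 rad/s.
Angle swept by the target during transfer: ω₂·t = 1.6204 rad = 92.84°.
The interplanetary probe traverses 180° on the transfer ellipse, so the target must lead by 180° − 92.84° = 87.2°.

φ = 87.2°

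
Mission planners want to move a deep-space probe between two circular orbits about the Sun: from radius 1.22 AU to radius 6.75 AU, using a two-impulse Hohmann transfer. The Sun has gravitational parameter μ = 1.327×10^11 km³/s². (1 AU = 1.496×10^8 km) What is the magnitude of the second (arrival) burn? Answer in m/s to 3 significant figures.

Δv₂ = 5120 m/s

In km: r₁ = 1.22 × 1.496×10^8 = 1.82512×10^8 km; r₂ = 6.75 × 1.496×10^8 = 1.0098×10^9 km.
The Hohmann ellipse has a_t = (r₁ + r₂)/2 = 5.96156×10^8 km.
On the circular orbit at r = 1.0098×10^9 km, v_c = √(μ/r) = 11.464 km/s.
Vis-viva on the transfer ellipse at r = 1.0098×10^9 km gives v_t = √[μ(2/r − 1/a_t)] = 6.3428 km/s.
Δv₂ = |v_t − v_c| = |6.3428 − 11.464| = 5.121 km/s.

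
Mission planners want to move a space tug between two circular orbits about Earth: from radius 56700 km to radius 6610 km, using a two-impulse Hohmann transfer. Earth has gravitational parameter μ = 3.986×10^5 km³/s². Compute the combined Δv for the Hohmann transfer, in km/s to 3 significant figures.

The Hohmann ellipse has a_t = (r₁ + r₂)/2 = 31655 km.
Circular speed at r₁: v₁ = √(μ/r₁) = √(3.986×10^5/56700) = 2.6514 km/s.
On the transfer ellipse at r₁, vis-viva equation gives v_a = √[μ(2/r₁ − 1/a_t)] = 1.2116 km/s.
First burn Δv₁ = |v_a − v₁| = 1.440 km/s.
Circular speed at r₂: v₂ = √(μ/r₂) = 7.76547 km/s.
Transfer-orbit speed at r₂: v_p = √[μ(2/r₂ − 1/a_t)] = 10.3929 km/s.
Second burn Δv₂ = |v₂ − v_p| = 2.627 km/s.
Total Δv = Δv₁ + Δv₂ = 4.067 km/s.

Δv = 4.07 km/s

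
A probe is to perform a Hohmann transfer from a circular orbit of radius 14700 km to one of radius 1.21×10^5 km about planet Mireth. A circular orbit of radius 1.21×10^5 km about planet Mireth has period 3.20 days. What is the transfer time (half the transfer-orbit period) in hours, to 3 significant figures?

From Kepler's third law T² = 4π²r³/μ at r = 1.21×10^5 km, T = 3.20 days = 3.20 × 86400 s = 2.7648×10^5 s: μ = 4π²r³/T² = 9.14931×10^5 km³/s².
Transfer-ellipse semi-major axis a_t = (r₁ + r₂)/2 = (14700 + 1.210×10^5)/2 = 67850 km.
Transfer time t = π√(a_t³/μ) = π√((67850)³ / 9.14931×10^5) = 58050 s.
Converting: 58050 s ÷ 3600 s/hour = 16.1 hours.

t = 16.1 hours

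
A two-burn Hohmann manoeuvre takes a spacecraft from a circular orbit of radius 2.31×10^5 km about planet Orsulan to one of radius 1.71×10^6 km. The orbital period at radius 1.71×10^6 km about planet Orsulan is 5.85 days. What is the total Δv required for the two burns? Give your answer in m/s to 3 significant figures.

From Kepler's third law T² = 4π²r³/μ at r = 1.71×10^6 km, T = 5.85 days = 5.85 × 86400 s = 5.0544×10^5 s: μ = 4π²r³/T² = 7.72696×10^8 km³/s².
The Hohmann ellipse has a_t = (r₁ + r₂)/2 = 9.705×10^5 km.
Circular speed at r₁: v₁ = √(μ/r₁) = √(7.72696×10^8/2.310×10^5) = 57.836 km/s.
Transfer-orbit speed at r₁ (vis-viva equation): v_p = √[μ(2/r₁ − 1/a_t)] = 76.771 km/s.
First burn Δv₁ = |v_p − v₁| = 18.935 km/s.
Circular speed at r₂: v₂ = √(μ/r₂) = 21.257 km/s.
Transfer-orbit speed at r₂: v_a = √[μ(2/r₂ − 1/a_t)] = 10.371 km/s.
Second burn Δv₂ = |v₂ − v_a| = 10.886 km/s.
Total Δv = Δv₁ + Δv₂ = 29.82 km/s.

Δv = 29800 m/s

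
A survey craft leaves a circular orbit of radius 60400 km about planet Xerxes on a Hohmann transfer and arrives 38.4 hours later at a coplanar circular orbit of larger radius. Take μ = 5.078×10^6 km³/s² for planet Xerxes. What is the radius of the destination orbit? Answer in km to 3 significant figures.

Transfer time t = 38.4 hours = 1.3824×10^5 s, and t = π√(a_t³/μ).
So a_t = (μ t²/π²)^(1/3) = (5.078×10^6 × (1.3824×10^5)² / π²)^(1/3) = 2.1423×10^5 km.
Since a_t = (r₁ + r₂)/2, r₂ = 2a_t − r₁ = 2×2.1423×10^5 − 60400 = 3.6806×10^5 km.

r₂ = 3.68×10^5 km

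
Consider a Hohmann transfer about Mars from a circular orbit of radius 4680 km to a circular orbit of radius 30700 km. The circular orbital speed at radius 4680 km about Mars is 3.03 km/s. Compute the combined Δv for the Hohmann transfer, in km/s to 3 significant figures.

Δv = 1.54 km/s

From the circular-orbit relation v² = μ/r at r = 4680 km: μ = v²r = (3.03)² × 4680 = 42966.6 km³/s².
Semi-major axis of the transfer orbit: a_t = (4680 + 30700)/2 = 17690 km.
Circular speed at r₁: v₁ = √(μ/r₁) = √(42966.6/4680) = 3.0300 km/s.
Transfer-orbit speed at r₁ (vis-viva equation): v_p = √[μ(2/r₁ − 1/a_t)] = 3.9916 km/s.
First burn Δv₁ = |v_p − v₁| = 0.9616 km/s.
At r₂, v₂ = √(μ/r₂) = 1.183 km/s.
Transfer-orbit speed at r₂: v_a = √[μ(2/r₂ − 1/a_t)] = 0.6085 km/s.
Second burn Δv₂ = |v₂ − v_a| = 0.5745 km/s.
Δv = Δv₁ + Δv₂ = 0.9616 + 0.5745 = 1.536 km/s.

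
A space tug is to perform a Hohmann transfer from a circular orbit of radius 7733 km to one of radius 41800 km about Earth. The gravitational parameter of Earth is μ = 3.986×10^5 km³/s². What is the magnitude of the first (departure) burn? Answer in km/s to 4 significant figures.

Transfer-ellipse semi-major axis a_t = (r₁ + r₂)/2 = (7733 + 41800)/2 = 24766.5 km.
On the circular orbit at r = 7733 km, v_c = √(μ/r) = 7.1795 km/s.
Vis-viva on the transfer ellipse at r = 7733 km gives v_t = √[μ(2/r − 1/a_t)] = 9.3272 km/s.
Δv₁ = |v_t − v_c| = |9.3272 − 7.1795| = 2.148 km/s.

Δv₁ = 2.148 km/s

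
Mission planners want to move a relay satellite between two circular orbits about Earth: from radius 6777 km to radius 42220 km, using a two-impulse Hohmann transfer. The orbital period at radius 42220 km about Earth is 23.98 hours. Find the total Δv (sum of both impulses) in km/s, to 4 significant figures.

From Kepler's third law T² = 4π²r³/μ at r = 42220 km, T = 23.98 hours = 23.98 × 3600 s = 86328 s: μ = 4π²r³/T² = 3.98668×10^5 km³/s².
The Hohmann ellipse has a_t = (r₁ + r₂)/2 = 24498.5 km.
At r₁ the circular-orbit speed is v₁ = √(μ/r₁) = 7.6698 km/s.
On the transfer ellipse at r₁, vis-viva equation gives v_p = √[μ(2/r₁ − 1/a_t)] = 10.069 km/s.
First burn Δv₁ = |v_p − v₁| = 2.399 km/s.
At r₂, v₂ = √(μ/r₂) = 3.073 km/s.
Transfer-orbit speed at r₂: v_a = √[μ(2/r₂ − 1/a_t)] = 1.616 km/s.
Second burn Δv₂ = |v₂ − v_a| = 1.457 km/s.
Total Δv = Δv₁ + Δv₂ = 3.856 km/s.

Δv = 3.856 km/s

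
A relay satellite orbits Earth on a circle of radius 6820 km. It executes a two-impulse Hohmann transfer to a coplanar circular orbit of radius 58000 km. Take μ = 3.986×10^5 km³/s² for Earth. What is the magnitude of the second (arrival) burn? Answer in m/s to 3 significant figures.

Semi-major axis of the transfer orbit: a_t = (6820 + 58000)/2 = 32410 km.
On the circular orbit at r = 58000 km, v_c = √(μ/r) = 2.622 km/s.
Transfer-orbit speed at the same r (vis-viva, a = a_t): v_t = √[μ(2/r − 1/a_t)] = 1.203 km/s.
Δv₂ = |v_t − v_c| = |1.203 − 2.622| = 1.419 km/s.

Δv₂ = 1420 m/s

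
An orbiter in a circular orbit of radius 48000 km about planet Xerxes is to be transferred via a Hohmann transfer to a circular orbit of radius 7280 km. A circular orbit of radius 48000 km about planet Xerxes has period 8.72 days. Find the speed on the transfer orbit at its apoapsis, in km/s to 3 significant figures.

From Kepler's third law T² = 4π²r³/μ at r = 48000 km, T = 8.72 days = 8.72 × 86400 s = 7.53408×10^5 s: μ = 4π²r³/T² = 7691.71 km³/s².
The Hohmann ellipse has a_t = (r₁ + r₂)/2 = 27640 km.
At apoapsis, r = 48000 km.
Applying v² = μ(2/r − 1/a_t): v = 0.2054 km/s.

v = 0.205 km/s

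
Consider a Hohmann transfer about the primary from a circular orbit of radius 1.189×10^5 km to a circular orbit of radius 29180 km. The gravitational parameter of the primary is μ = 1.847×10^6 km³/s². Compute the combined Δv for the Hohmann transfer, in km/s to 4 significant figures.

The Hohmann ellipse has a_t = (r₁ + r₂)/2 = 74040 km.
Circular speed at r₁: v₁ = √(μ/r₁) = √(1.847×10^6/1.189×10^5) = 3.941 km/s.
On the transfer ellipse at r₁, vis-viva equation gives v_a = √[μ(2/r₁ − 1/a_t)] = 2.474 km/s.
First burn Δv₁ = |v_a − v₁| = 1.467 km/s.
Circular speed at r₂: v₂ = √(μ/r₂) = 7.9559 km/s.
Transfer-orbit speed at r₂: v_p = √[μ(2/r₂ − 1/a_t)] = 10.082 km/s.
Second burn Δv₂ = |v₂ − v_p| = 2.126 km/s.
Δv = Δv₁ + Δv₂ = 1.467 + 2.126 = 3.593 km/s.

Δv = 3.593 km/s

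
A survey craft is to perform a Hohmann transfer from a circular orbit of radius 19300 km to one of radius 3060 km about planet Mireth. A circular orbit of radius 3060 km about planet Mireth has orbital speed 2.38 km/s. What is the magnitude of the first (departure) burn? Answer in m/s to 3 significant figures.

From the circular-orbit relation v² = μ/r at r = 3060 km: μ = v²r = (2.38)² × 3060 = 17333.1 km³/s².
The Hohmann ellipse has a_t = (r₁ + r₂)/2 = 11180 km.
Circular speed at r = 19300 km: v_c = √(μ/r) = 0.9477 km/s.
Vis-viva on the transfer ellipse at r = 19300 km gives v_t = √[μ(2/r − 1/a_t)] = 0.4958 km/s.
Δv₁ = |v_t − v_c| = |0.4958 − 0.9477| = 0.4519 km/s.

Δv₁ = 452 m/s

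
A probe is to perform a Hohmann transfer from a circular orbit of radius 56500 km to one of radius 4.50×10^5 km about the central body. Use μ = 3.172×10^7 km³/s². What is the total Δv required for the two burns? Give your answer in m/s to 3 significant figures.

Semi-major axis of the transfer orbit: a_t = (56500 + 4.500×10^5)/2 = 2.5325×10^5 km.
Circular speed at r₁: v₁ = √(μ/r₁) = √(3.172×10^7/56500) = 23.69 km/s.
On the transfer ellipse at r₁, vis-viva gives v_p = √[μ(2/r₁ − 1/a_t)] = 31.58 km/s.
First burn Δv₁ = |v_p − v₁| = 7.890 km/s.
At r₂, v₂ = √(μ/r₂) = 8.396 km/s.
Transfer-orbit speed at r₂: v_a = √[μ(2/r₂ − 1/a_t)] = 3.966 km/s.
Second burn Δv₂ = |v₂ − v_a| = 4.430 km/s.
Total Δv = Δv₁ + Δv₂ = 12.32 km/s.

Δv = 12300 m/s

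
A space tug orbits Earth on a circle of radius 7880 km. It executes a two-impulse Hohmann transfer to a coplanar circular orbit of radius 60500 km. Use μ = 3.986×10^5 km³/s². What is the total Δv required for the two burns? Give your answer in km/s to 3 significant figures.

Transfer-ellipse semi-major axis a_t = (r₁ + r₂)/2 = (7880 + 60500)/2 = 34190 km.
At r₁ the circular-orbit speed is v₁ = √(μ/r₁) = 7.1122 km/s.
On the transfer ellipse at r₁, v² = μ(2/r − 1/a) gives v_p = √[μ(2/r₁ − 1/a_t)] = 9.4609 km/s.
First burn Δv₁ = |v_p − v₁| = 2.3487 km/s.
Circular speed at r₂: v₂ = √(μ/r₂) = 2.5668 km/s.
Transfer-orbit speed at r₂: v_a = √[μ(2/r₂ − 1/a_t)] = 1.2323 km/s.
Second burn Δv₂ = |v₂ − v_a| = 1.3345 km/s.
Total Δv = Δv₁ + Δv₂ = 3.683 km/s.

Δv = 3.68 km/s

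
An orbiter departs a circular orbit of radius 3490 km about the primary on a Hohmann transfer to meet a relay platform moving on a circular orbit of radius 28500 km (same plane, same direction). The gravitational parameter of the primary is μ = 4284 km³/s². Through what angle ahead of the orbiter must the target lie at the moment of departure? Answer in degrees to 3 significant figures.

Transfer-ellipse semi-major axis a_t = (r₁ + r₂)/2 = (3490 + 28500)/2 = 15995 km.
Transfer time t = π√(a_t³/μ) = 97096 s.
Target angular speed ω₂ = √(μ/r₂³) = 1.3604×10^-5 rad/s.
Angle swept by the target during transfer: ω₂·t = 1.3209 rad = 75.68°.
Arrival is 180° from departure on the ellipse, so φ = 180° − 75.68° = 104°.

φ = 104°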